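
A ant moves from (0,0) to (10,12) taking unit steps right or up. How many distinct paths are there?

646646

Each path is a sequence of 22 steps with 10 rights: C(22,10) = 646646.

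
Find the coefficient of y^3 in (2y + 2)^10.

The general term is C(10,j)·(2y)^j·(2)^(10-j); the y^3 term has j = 3.
C(10,3) = 120.
Coefficient = C(10,3) · 2^3 · 2^7 = 120 · 8 · 128 = 122880.

122880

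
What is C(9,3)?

84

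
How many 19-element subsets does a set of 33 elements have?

818809200

C(33,19) = C(33,14) by symmetry.
C(33,14) = (33·32·31·30·29·28·27·26·25·24·23·22·21·20) / 14! = 71382386874839040000 / 87178291200 = 818809200.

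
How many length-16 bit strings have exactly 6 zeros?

Choose the 6 positions: C(16,6) = 8008.

8008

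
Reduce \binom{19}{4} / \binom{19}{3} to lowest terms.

4

C(n,k+1)/C(n,k) = (n−k)/(k+1) = (19−3)/(3+1) = 16/4 = 4.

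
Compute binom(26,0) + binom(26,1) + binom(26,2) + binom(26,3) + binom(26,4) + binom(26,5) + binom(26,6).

313912

1 + 26 + 325 + 2600 + 14950 + 65780 + 230230 = 313912.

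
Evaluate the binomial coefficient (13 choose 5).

1287

C(13,5) = (13·12·11·10·9) / 5! = 154440 / 120 = 1287.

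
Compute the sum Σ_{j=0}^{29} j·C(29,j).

7784628224

Since j·C(29,j) = 29·C(28,j−1), the sum is 29·2^28 = 29·268435456 = 7784628224.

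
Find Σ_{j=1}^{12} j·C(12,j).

Differentiating (1+x)^12 and setting x=1: Σ j·C(12,j) = 12·2^11 = 24576.

24576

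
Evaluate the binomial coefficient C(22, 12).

C(22,12) = C(22,10) by symmetry.
C(22,10) = (22·21·20·19·18·17·16·15·14·13) / 10! = 2346549004800 / 3628800 = 646646.

646646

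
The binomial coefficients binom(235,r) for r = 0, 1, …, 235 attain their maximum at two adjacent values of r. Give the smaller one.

117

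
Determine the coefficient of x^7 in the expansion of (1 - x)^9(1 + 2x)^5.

Coefficient of x^7 = Σ_{j} C(9,j)·(-1)^j·C(5,7-j)·2^(7-j) for j from 2 to 7.
= 1152 + (-6720) + 10080 + (-5040) + 840 + (-36) = 276.

276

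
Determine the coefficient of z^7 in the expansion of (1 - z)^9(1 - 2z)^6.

Coefficient of z^7 = Σ_{j} C(9,j)·(-1)^j·C(6,7-j)·(-2)^(7-j) for j from 1 to 7.
= (-576) + (-6912) + (-20160) + (-20160) + (-7560) + (-1008) + (-36) = -56412.

-56412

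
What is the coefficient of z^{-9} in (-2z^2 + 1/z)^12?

-24

General term: C(12,j)·(-2z^2)^j·(1/z)^(12-j), with z-exponent 2j − 1(12−j) = 3j − 12.
Set 3j − 12 = -9: j = 1.
C(12,1) = 12; (-2)^1 = -2; 1^11 = 1.
Coefficient = 12 · (-2) · 1 = -24.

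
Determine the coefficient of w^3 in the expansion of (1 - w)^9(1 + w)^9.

0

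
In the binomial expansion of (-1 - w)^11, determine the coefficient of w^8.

The general term is C(11,j)·(-1)^j·(-w)^(11-j); the w^8 term has j = 3.
C(11,3) = 165.
Coefficient = C(11,3) · (-1)^3 = 165 · (-1) = -165.

-165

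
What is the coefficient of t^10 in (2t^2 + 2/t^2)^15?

98402304

General term: C(15,j)·(2t^2)^j·(2/t^2)^(15-j), with t-exponent 2j − 2(15−j) = 4j − 30.
Set 4j − 30 = 10: j = 10.
C(15,10) = 3003; 2^10 = 1024; 2^5 = 32.
Coefficient = 3003 · 1024 · 32 = 98402304.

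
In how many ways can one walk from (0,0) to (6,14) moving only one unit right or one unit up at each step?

Each path is a sequence of 20 steps with 6 rights: C(20,6) = 38760.

38760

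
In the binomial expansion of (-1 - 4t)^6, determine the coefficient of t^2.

The general term is C(6,j)·(-1)^j·(-4t)^(6-j); the t^2 term has j = 4.
C(6,4) = 15.
Coefficient = C(6,4) · (-4)^2 = 15 · 16 = 240.

240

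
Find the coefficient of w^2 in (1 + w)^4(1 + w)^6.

45

(1 + w)^4(1 + w)^6 = (1 + w)^10, so the coefficient of w^2 is C(10,2)·1^2 = 45·1 = 45.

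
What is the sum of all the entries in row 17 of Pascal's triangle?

Setting x = 1 in (1+x)^17 gives Σ C(17,r) = 2^17 = 131072.

131072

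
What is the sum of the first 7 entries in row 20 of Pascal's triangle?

60460

1 + 20 + 190 + 1140 + 4845 + 15504 + 38760 = 60460.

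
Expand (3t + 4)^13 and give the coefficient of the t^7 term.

15371845632

The general term is C(13,j)·(3t)^j·(4)^(13-j); the t^7 term has j = 7.
C(13,7) = 1716.
Coefficient = C(13,7) · 3^7 · 4^6 = 1716 · 2187 · 4096 = 15371845632.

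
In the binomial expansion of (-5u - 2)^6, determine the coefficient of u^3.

The general term is C(6,j)·(-5u)^j·(-2)^(6-j); the u^3 term has j = 3.
C(6,3) = 20.
Coefficient = C(6,3) · (-5)^3 · (-2)^3 = 20 · (-125) · (-8) = 20000.

20000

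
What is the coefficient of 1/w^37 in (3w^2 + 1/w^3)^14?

42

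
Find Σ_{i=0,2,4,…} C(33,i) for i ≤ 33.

Even-i terms of row 33 sum to 2^32 = 4294967296.

4294967296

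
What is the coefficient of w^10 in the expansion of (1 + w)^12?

66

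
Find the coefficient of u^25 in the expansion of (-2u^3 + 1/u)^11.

-28160

General term: C(11,j)·(-2u^3)^j·(1/u)^(11-j), with u-exponent 3j − 1(11−j) = 4j − 11.
Set 4j − 11 = 25: j = 9.
C(11,9) = 55; (-2)^9 = -512; 1^2 = 1.
Coefficient = 55 · (-512) · 1 = -28160.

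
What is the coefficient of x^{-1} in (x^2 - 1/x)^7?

General term: C(7,j)·(x^2)^j·(-1/x)^(7-j), with x-exponent 2j − 1(7−j) = 3j − 7.
Set 3j − 7 = -1: j = 2.
C(7,2) = 21; 1^2 = 1; (-1)^5 = -1.
Coefficient = 21 · 1 · (-1) = -21.

-21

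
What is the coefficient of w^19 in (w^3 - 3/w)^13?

-312741

General term: C(13,j)·(w^3)^j·(-3/w)^(13-j), with w-exponent 3j − 1(13−j) = 4j − 13.
Set 4j − 13 = 19: j = 8.
C(13,8) = 1287; 1^8 = 1; (-3)^5 = -243.
Coefficient = 1287 · 1 · (-243) = -312741.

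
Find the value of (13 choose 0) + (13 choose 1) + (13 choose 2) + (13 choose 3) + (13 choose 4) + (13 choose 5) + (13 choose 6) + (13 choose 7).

5812

1 + 13 + 78 + 286 + 715 + 1287 + 1716 + 1716 = 5812.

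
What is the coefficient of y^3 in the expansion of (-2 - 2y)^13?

The general term is C(13,j)·(-2)^j·(-2y)^(13-j); the y^3 term has j = 10.
C(13,10) = 286.
Coefficient = C(13,10) · (-2)^10 · (-2)^3 = 286 · 1024 · (-8) = -2342912.

-2342912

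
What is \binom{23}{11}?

C(23,11) = (23·22·21·20·19·18·17·16·15·14·13) / 11! = 53970627110400 / 39916800 = 1352078.

1352078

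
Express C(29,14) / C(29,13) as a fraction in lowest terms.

C(n,k+1)/C(n,k) = (n−k)/(k+1) = (29−13)/(13+1) = 16/14 = 8/7.

8/7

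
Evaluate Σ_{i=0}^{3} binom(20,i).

1 + 20 + 190 + 1140 = 1351.

1351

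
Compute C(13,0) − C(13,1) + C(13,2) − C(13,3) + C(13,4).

The partial alternating sum Σ_{k=0}^{4} (−1)^k C(13,k) = (−1)^4 C(12,4) = 495.

495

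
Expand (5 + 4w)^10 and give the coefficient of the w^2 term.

The general term is C(10,j)·(5)^j·(4w)^(10-j); the w^2 term has j = 8.
C(10,8) = 45.
Coefficient = C(10,8) · 5^8 · 4^2 = 45 · 390625 · 16 = 281250000.

281250000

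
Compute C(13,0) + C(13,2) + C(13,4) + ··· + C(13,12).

4096

Even-i terms of row 13 sum to 2^12 = 4096.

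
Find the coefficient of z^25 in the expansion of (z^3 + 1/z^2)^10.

10

General term: C(10,j)·(z^3)^j·(1/z^2)^(10-j), with z-exponent 3j − 2(10−j) = 5j − 20.
Set 5j − 20 = 25: j = 9.
C(10,9) = 10; 1^9 = 1; 1^1 = 1.
Coefficient = 10 · 1 · 1 = 10.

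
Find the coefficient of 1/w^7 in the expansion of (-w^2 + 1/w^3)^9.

126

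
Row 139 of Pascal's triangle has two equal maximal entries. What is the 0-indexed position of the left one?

For odd n = 139, C(139,k) peaks at k = (n−1)/2 and (n+1)/2; the lower is 69.

69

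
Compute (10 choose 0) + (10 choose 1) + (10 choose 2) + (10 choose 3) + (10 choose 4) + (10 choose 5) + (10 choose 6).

848

1 + 10 + 45 + 120 + 210 + 252 + 210 = 848.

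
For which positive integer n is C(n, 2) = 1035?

n(n−1)/2 = 1035 ⇒ n(n−1) = 2070. Since 46·45 = 2070, n = 46.

46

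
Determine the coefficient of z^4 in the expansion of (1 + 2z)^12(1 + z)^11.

Coefficient of z^4 = Σ_{j} C(12,j)·2^j·C(11,4-j)·1^(4-j) for j from 0 to 4.
= 330 + 3960 + 14520 + 19360 + 7920 = 46090.

46090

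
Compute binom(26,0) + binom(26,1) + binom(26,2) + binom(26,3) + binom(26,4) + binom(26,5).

83682

1 + 26 + 325 + 2600 + 14950 + 65780 = 83682.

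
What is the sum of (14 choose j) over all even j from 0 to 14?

Half of (1+1)^14 + (1−1)^14 gives the even-index sum: 2^13 = 8192.

8192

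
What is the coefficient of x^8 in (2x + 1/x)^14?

General term: C(14,j)·(2x)^j·(1/x)^(14-j), with x-exponent 1j − 1(14−j) = 2j − 14.
Set 2j − 14 = 8: j = 11.
C(14,11) = 364; 2^11 = 2048; 1^3 = 1.
Coefficient = 364 · 2048 · 1 = 745472.

745472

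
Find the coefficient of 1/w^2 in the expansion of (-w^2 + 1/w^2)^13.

General term: C(13,j)·(-w^2)^j·(1/w^2)^(13-j), with w-exponent 2j − 2(13−j) = 4j − 26.
Set 4j − 26 = -2: j = 6.
C(13,6) = 1716; (-1)^6 = 1; 1^7 = 1.
Coefficient = 1716 · 1 · 1 = 1716.

1716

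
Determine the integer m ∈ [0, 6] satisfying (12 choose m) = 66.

2

C(12,m) increases on 0 ≤ m ≤ 6. C(12,1) = 12 and C(12,2) = 66, so m = 2.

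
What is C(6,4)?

C(6,4) = C(6,2) by symmetry.
C(6,2) = (6·5) / 2! = 30 / 2 = 15.

15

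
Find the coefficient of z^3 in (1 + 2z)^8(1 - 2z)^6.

-96

Coefficient of z^3 = Σ_{j} C(8,j)·2^j·C(6,3-j)·(-2)^(3-j) for j from 0 to 3.
= (-160) + 960 + (-1344) + 448 = -96.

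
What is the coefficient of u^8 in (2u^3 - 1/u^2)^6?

General term: C(6,j)·(2u^3)^j·(-1/u^2)^(6-j), with u-exponent 3j − 2(6−j) = 5j − 12.
Set 5j − 12 = 8: j = 4.
C(6,4) = 15; 2^4 = 16; (-1)^2 = 1.
Coefficient = 15 · 16 · 1 = 240.

240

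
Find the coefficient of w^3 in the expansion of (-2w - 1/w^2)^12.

General term: C(12,j)·(-2w)^j·(-1/w^2)^(12-j), with w-exponent 1j − 2(12−j) = 3j − 24.
Set 3j − 24 = 3: j = 9.
C(12,9) = 220; (-2)^9 = -512; (-1)^3 = -1.
Coefficient = 220 · (-512) · (-1) = 112640.

112640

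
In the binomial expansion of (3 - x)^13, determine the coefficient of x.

-6908733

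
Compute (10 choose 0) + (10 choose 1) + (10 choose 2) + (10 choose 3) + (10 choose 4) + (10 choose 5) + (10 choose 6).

848

1 + 10 + 45 + 120 + 210 + 252 + 210 = 848.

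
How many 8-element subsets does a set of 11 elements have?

165

C(11,8) = C(11,3) by symmetry.
C(11,3) = (11·10·9) / 3! = 990 / 6 = 165.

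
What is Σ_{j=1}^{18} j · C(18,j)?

Since j·C(18,j) = 18·C(17,j−1), the sum is 18·2^17 = 18·131072 = 2359296.

2359296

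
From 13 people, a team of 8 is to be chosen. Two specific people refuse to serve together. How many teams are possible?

825

All 8-subsets: C(13,8) = 1287. Those containing both fixed elements: C(11,6) = 462.
1287 − 462 = 825.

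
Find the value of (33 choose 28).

237336

C(33,28) = C(33,5) by symmetry.
C(33,5) = (33·32·31·30·29) / 5! = 28480320 / 120 = 237336.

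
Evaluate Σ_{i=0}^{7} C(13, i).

1 + 13 + 78 + 286 + 715 + 1287 + 1716 + 1716 = 5812.

5812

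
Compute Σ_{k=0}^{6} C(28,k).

499178

1 + 28 + 378 + 3276 + 20475 + 98280 + 376740 = 499178.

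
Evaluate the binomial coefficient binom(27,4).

17550

C(27,4) = (27·26·25·24) / 4! = 421200 / 24 = 17550.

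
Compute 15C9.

C(15,9) = C(15,6) by symmetry.
C(15,6) = (15·14·13·12·11·10) / 6! = 3603600 / 720 = 5005.

5005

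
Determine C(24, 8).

C(24,8) = (24·23·22·21·20·19·18·17) / 8! = 29654190720 / 40320 = 735471.

735471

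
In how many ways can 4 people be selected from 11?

330

This is C(11,4) = 330.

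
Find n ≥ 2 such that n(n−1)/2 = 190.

20

n(n−1)/2 = 190 ⇒ n(n−1) = 380. Since 20·19 = 380, n = 20.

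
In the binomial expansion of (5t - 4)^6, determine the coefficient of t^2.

96000

The general term is C(6,j)·(5t)^j·(-4)^(6-j); the t^2 term has j = 2.
C(6,2) = 15.
Coefficient = C(6,2) · 5^2 · (-4)^4 = 15 · 25 · 256 = 96000.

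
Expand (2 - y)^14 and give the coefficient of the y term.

-114688

The general term is C(14,j)·(2)^j·(-y)^(14-j); the y^1 term has j = 13.
C(14,13) = 14.
Coefficient = C(14,13) · 2^13 · (-1)^1 = 14 · 8192 · (-1) = -114688.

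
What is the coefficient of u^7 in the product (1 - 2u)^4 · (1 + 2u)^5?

Coefficient of u^7 = Σ_{j} C(4,j)·(-2)^j·C(5,7-j)·2^(7-j) for j from 2 to 4.
= 768 + (-2560) + 1280 = -512.

-512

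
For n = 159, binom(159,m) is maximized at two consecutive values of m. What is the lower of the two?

79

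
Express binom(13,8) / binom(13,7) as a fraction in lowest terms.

3/4

C(n,k+1)/C(n,k) = (n−k)/(k+1) = (13−7)/(7+1) = 6/8 = 3/4.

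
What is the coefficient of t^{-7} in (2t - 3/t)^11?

General term: C(11,j)·(2t)^j·(-3/t)^(11-j), with t-exponent 1j − 1(11−j) = 2j − 11.
Set 2j − 11 = -7: j = 2.
C(11,2) = 55; 2^2 = 4; (-3)^9 = -19683.
Coefficient = 55 · 4 · (-19683) = -4330260.

-4330260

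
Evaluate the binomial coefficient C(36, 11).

600805296

C(36,11) = (36·35·34·33·32·31·30·29·28·27·26) / 11! = 23982224839372800 / 39916800 = 600805296.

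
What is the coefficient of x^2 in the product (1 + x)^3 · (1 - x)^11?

Coefficient of x^2 = Σ_{j} C(3,j)·1^j·C(11,2-j)·(-1)^(2-j) for j from 0 to 2.
= 55 + (-33) + 3 = 25.

25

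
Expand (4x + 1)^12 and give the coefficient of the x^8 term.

The general term is C(12,j)·(4x)^j·(1)^(12-j); the x^8 term has j = 8.
C(12,8) = 495.
Coefficient = C(12,8) · 4^8 = 495 · 65536 = 32440320.

32440320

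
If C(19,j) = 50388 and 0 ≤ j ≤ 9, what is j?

C(19,j) increases on 0 ≤ j ≤ 9. C(19,6) = 27132 and C(19,7) = 50388, so j = 7.

7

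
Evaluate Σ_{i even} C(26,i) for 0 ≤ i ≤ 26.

33554432

Half of (1+1)^26 + (1−1)^26 gives the even-index sum: 2^25 = 33554432.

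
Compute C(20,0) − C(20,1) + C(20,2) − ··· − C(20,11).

The partial alternating sum Σ_{k=0}^{11} (−1)^k C(20,k) = (−1)^11 C(19,11) = -75582.

-75582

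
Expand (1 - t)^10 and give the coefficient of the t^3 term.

The general term is C(10,j)·(1)^j·(-t)^(10-j); the t^3 term has j = 7.
C(10,7) = 120.
Coefficient = C(10,7) · (-1)^3 = 120 · (-1) = -120.

-120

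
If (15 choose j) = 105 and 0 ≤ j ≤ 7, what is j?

C(15,j) increases on 0 ≤ j ≤ 7. C(15,1) = 15 and C(15,2) = 105, so j = 2.

2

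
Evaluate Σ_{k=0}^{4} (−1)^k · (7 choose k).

15

The partial alternating sum Σ_{k=0}^{4} (−1)^k C(7,k) = (−1)^4 C(6,4) = 15.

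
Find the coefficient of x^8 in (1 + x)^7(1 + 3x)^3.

Coefficient of x^8 = Σ_{j} C(7,j)·1^j·C(3,8-j)·3^(8-j) for j from 5 to 7.
= 567 + 189 + 9 = 765.

765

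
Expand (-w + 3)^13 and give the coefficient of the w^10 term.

7722

The general term is C(13,j)·(-w)^j·(3)^(13-j); the w^10 term has j = 10.
C(13,10) = 286.
Coefficient = C(13,10) · 3^3 = 286 · 27 = 7722.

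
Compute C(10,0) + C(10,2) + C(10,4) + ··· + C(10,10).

512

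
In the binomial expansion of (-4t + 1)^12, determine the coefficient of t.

The general term is C(12,j)·(-4t)^j·(1)^(12-j); the t^1 term has j = 1.
C(12,1) = 12.
Coefficient = C(12,1) · (-4)^1 = 12 · (-4) = -48.

-48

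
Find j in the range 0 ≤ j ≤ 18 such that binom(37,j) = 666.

C(37,j) increases on 0 ≤ j ≤ 18. C(37,1) = 37 and C(37,2) = 666, so j = 2.

2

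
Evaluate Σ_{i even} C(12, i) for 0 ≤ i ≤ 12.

2048

Half of (1+1)^12 + (1−1)^12 gives the even-index sum: 2^11 = 2048.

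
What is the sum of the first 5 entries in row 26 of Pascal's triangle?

1 + 26 + 325 + 2600 + 14950 = 17902.

17902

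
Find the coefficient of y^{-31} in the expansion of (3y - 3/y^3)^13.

General term: C(13,j)·(3y)^j·(-3/y^3)^(13-j), with y-exponent 1j − 3(13−j) = 4j − 39.
Set 4j − 39 = -31: j = 2.
C(13,2) = 78; 3^2 = 9; (-3)^11 = -177147.
Coefficient = 78 · 9 · (-177147) = -124357194.

-124357194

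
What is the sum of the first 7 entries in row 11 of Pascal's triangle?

1 + 11 + 55 + 165 + 330 + 462 + 462 = 1486.

1486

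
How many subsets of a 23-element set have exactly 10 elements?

Choose the 10 positions: C(23,10) = 1144066.

1144066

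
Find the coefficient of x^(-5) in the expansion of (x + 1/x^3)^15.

3003

General term: C(15,j)·(x)^j·(1/x^3)^(15-j), with x-exponent 1j − 3(15−j) = 4j − 45.
Set 4j − 45 = -5: j = 10.
C(15,10) = 3003; 1^10 = 1; 1^5 = 1.
Coefficient = 3003 · 1 · 1 = 3003.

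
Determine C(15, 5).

C(15,5) = (15·14·13·12·11) / 5! = 360360 / 120 = 3003.

3003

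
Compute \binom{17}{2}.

136

C(17,2) = (17·16) / 2! = 272 / 2 = 136.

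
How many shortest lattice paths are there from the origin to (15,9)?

1307504

Each path is a sequence of 24 steps with 15 rights: C(24,15) = 1307504.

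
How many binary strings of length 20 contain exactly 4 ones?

Choose the 4 positions: C(20,4) = 4845.

4845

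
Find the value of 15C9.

5005

C(15,9) = C(15,6) by symmetry.
C(15,6) = (15·14·13·12·11·10) / 6! = 3603600 / 720 = 5005.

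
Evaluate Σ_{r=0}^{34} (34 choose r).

The entries of row 34 sum to 2^34 = 17179869184.

17179869184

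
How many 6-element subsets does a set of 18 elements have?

18564

C(18,6) = (18·17·16·15·14·13) / 6! = 13366080 / 720 = 18564.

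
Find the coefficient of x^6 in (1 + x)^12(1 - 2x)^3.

Coefficient of x^6 = Σ_{j} C(12,j)·1^j·C(3,6-j)·(-2)^(6-j) for j from 3 to 6.
= (-1760) + 5940 + (-4752) + 924 = 352.

352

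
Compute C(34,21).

C(34,21) = C(34,13) by symmetry.
C(34,13) = (34·33·32·31·30·29·28·27·26·25·24·23·22) / 13! = 5778574175582208000 / 6227020800 = 927983760.

927983760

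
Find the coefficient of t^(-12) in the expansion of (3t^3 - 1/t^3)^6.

-18

General term: C(6,j)·(3t^3)^j·(-1/t^3)^(6-j), with t-exponent 3j − 3(6−j) = 6j − 18.
Set 6j − 18 = -12: j = 1.
C(6,1) = 6; 3^1 = 3; (-1)^5 = -1.
Coefficient = 6 · 3 · (-1) = -18.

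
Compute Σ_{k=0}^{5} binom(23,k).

1 + 23 + 253 + 1771 + 8855 + 33649 = 44552.

44552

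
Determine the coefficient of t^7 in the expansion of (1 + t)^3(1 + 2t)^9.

Coefficient of t^7 = Σ_{j} C(3,j)·1^j·C(9,7-j)·2^(7-j) for j from 0 to 3.
= 4608 + 16128 + 12096 + 2016 = 34848.

34848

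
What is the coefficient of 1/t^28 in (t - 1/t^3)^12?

66

General term: C(12,j)·(t)^j·(-1/t^3)^(12-j), with t-exponent 1j − 3(12−j) = 4j − 36.
Set 4j − 36 = -28: j = 2.
C(12,2) = 66; 1^2 = 1; (-1)^10 = 1.
Coefficient = 66 · 1 · 1 = 66.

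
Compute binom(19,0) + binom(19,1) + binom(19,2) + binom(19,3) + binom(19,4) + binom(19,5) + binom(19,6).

1 + 19 + 171 + 969 + 3876 + 11628 + 27132 = 43796.

43796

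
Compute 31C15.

300540195

C(31,15) = (31·30·29·28·27·26·25·24·23·22·21·20·19·18·17) / 15! = 393008709555221760000 / 1307674368000 = 300540195.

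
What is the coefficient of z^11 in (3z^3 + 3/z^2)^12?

420901272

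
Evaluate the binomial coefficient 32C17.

565722720

C(32,17) = C(32,15) by symmetry.
C(32,15) = (32·31·30·29·28·27·26·25·24·23·22·21·20·19·18) / 15! = 739781100339240960000 / 1307674368000 = 565722720.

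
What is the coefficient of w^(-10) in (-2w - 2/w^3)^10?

258048

General term: C(10,j)·(-2w)^j·(-2/w^3)^(10-j), with w-exponent 1j − 3(10−j) = 4j − 30.
Set 4j − 30 = -10: j = 5.
C(10,5) = 252; (-2)^5 = -32; (-2)^5 = -32.
Coefficient = 252 · (-32) · (-32) = 258048.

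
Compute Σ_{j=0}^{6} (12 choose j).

2510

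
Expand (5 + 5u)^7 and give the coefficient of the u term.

The general term is C(7,j)·(5)^j·(5u)^(7-j); the u^1 term has j = 6.
C(7,6) = 7.
Coefficient = C(7,6) · 5^6 · 5^1 = 7 · 15625 · 5 = 546875.

546875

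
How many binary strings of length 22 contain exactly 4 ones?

7315

Choose the 4 positions: C(22,4) = 7315.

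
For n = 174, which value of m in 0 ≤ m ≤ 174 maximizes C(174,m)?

C(174,m) is maximized at m = 174/2 = 87.

87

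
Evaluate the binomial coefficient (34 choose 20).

1391975640

C(34,20) = C(34,14) by symmetry.
C(34,14) = (34·33·32·31·30·29·28·27·26·25·24·23·22·21) / 14! = 121350057687226368000 / 87178291200 = 1391975640.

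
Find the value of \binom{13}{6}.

1716

C(13,6) = (13·12·11·10·9·8) / 6! = 1235520 / 720 = 1716.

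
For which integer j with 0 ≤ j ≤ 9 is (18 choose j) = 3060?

4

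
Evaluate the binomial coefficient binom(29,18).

34597290

C(29,18) = C(29,11) by symmetry.
C(29,11) = (29·28·27·26·25·24·23·22·21·20·19) / 11! = 1381013105472000 / 39916800 = 34597290.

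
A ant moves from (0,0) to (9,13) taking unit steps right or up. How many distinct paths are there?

497420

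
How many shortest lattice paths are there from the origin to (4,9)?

715

Each path is a sequence of 13 steps with 4 rights: C(13,4) = 715.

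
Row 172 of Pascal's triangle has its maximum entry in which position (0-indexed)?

86

C(172,i) is maximized at i = 172/2 = 86.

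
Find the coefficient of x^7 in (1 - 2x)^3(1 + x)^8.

-48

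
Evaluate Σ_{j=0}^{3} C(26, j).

2952

1 + 26 + 325 + 2600 = 2952.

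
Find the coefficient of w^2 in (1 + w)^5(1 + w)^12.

Coefficient of w^2 = Σ_{j} C(5,j)·C(12,2-j) for j from 0 to 2.
= 66 + 60 + 10 = 136.

136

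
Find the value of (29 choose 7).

C(29,7) = (29·28·27·26·25·24·23) / 7! = 7866331200 / 5040 = 1560780.

1560780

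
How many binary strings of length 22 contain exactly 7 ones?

Choose the 7 positions: C(22,7) = 170544.

170544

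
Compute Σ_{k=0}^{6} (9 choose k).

466

1 + 9 + 36 + 84 + 126 + 126 + 84 = 466.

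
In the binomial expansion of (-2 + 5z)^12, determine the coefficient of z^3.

-14080000

The general term is C(12,j)·(-2)^j·(5z)^(12-j); the z^3 term has j = 9.
C(12,9) = 220.
Coefficient = C(12,9) · (-2)^9 · 5^3 = 220 · (-512) · 125 = -14080000.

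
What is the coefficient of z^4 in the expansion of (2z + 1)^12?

The general term is C(12,j)·(2z)^j·(1)^(12-j); the z^4 term has j = 4.
C(12,4) = 495.
Coefficient = C(12,4) · 2^4 = 495 · 16 = 7920.

7920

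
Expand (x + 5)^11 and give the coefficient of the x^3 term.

The general term is C(11,j)·(x)^j·(5)^(11-j); the x^3 term has j = 3.
C(11,3) = 165.
Coefficient = C(11,3) · 5^8 = 165 · 390625 = 64453125.

64453125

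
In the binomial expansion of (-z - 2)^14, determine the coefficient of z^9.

64064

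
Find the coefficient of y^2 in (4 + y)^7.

The general term is C(7,j)·(4)^j·(y)^(7-j); the y^2 term has j = 5.
C(7,5) = 21.
Coefficient = C(7,5) · 4^5 = 21 · 1024 = 21504.

21504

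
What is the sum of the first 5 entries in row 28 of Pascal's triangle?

24158

1 + 28 + 378 + 3276 + 20475 = 24158.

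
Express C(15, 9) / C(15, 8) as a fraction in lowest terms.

7/9

C(n,k+1)/C(n,k) = (n−k)/(k+1) = (15−8)/(8+1) = 7/9.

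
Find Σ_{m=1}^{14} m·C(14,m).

Since m·C(14,m) = 14·C(13,m−1), the sum is 14·2^13 = 14·8192 = 114688.

114688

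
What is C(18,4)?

3060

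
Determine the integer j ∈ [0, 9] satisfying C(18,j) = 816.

3

C(18,j) increases on 0 ≤ j ≤ 9. C(18,2) = 153 and C(18,3) = 816, so j = 3.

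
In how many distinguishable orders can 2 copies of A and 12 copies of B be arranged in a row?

91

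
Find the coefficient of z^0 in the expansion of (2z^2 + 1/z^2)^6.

General term: C(6,j)·(2z^2)^j·(1/z^2)^(6-j), with z-exponent 2j − 2(6−j) = 4j − 12.
Set 4j − 12 = 0: j = 3.
C(6,3) = 20; 2^3 = 8; 1^3 = 1.
Coefficient = 20 · 8 · 1 = 160.

160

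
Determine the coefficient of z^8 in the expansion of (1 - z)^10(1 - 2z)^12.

9007965

Coefficient of z^8 = Σ_{j} C(10,j)·(-1)^j·C(12,8-j)·(-2)^(8-j) for j from 0 to 8.
= 126720 + 1013760 + 2661120 + 3041280 + 1663200 + 443520 + 55440 + 2880 + 45 = 9007965.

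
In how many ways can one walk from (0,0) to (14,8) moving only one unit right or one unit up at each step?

Each path is a sequence of 22 steps with 14 rights: C(22,14) = 319770.

319770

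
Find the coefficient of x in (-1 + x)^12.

The general term is C(12,j)·(-1)^j·(x)^(12-j); the x^1 term has j = 11.
C(12,11) = 12.
Coefficient = C(12,11) · (-1)^11 = 12 · (-1) = -12.

-12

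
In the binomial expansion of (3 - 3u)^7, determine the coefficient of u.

-15309

The general term is C(7,j)·(3)^j·(-3u)^(7-j); the u^1 term has j = 6.
C(7,6) = 7.
Coefficient = C(7,6) · 3^6 · (-3)^1 = 7 · 729 · (-3) = -15309.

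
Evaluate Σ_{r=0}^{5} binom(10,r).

638

1 + 10 + 45 + 120 + 210 + 252 = 638.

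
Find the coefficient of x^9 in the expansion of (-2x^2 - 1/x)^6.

General term: C(6,j)·(-2x^2)^j·(-1/x)^(6-j), with x-exponent 2j − 1(6−j) = 3j − 6.
Set 3j − 6 = 9: j = 5.
C(6,5) = 6; (-2)^5 = -32; (-1)^1 = -1.
Coefficient = 6 · (-32) · (-1) = 192.

192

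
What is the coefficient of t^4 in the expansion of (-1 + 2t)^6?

The general term is C(6,j)·(-1)^j·(2t)^(6-j); the t^4 term has j = 2.
C(6,2) = 15.
Coefficient = C(6,2) · 2^4 = 15 · 16 = 240.

240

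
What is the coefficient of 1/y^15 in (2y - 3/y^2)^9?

General term: C(9,j)·(2y)^j·(-3/y^2)^(9-j), with y-exponent 1j − 2(9−j) = 3j − 18.
Set 3j − 18 = -15: j = 1.
C(9,1) = 9; 2^1 = 2; (-3)^8 = 6561.
Coefficient = 9 · 2 · 6561 = 118098.

118098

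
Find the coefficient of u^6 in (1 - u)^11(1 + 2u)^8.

-210

Coefficient of u^6 = Σ_{j} C(11,j)·(-1)^j·C(8,6-j)·2^(6-j) for j from 0 to 6.
= 1792 + (-19712) + 61600 + (-73920) + 36960 + (-7392) + 462 = -210.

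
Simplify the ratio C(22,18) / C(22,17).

5/18

C(n,k+1)/C(n,k) = (n−k)/(k+1) = (22−17)/(17+1) = 5/18.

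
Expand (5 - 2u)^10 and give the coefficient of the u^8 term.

288000

The general term is C(10,j)·(5)^j·(-2u)^(10-j); the u^8 term has j = 2.
C(10,2) = 45.
Coefficient = C(10,2) · 5^2 · (-2)^8 = 45 · 25 · 256 = 288000.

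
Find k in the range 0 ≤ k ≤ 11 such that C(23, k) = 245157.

C(23,k) increases on 0 ≤ k ≤ 11. C(23,6) = 100947 and C(23,7) = 245157, so k = 7.

7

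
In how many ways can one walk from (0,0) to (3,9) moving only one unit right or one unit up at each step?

Each path is a sequence of 12 steps with 3 rights: C(12,3) = 220.

220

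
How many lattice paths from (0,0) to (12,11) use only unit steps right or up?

1352078

Each path is a sequence of 23 steps with 12 rights: C(23,12) = 1352078.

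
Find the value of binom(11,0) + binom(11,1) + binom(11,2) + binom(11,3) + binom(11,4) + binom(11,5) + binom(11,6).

1486

1 + 11 + 55 + 165 + 330 + 462 + 462 = 1486.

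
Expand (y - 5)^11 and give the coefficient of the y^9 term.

1375

The general term is C(11,j)·(y)^j·(-5)^(11-j); the y^9 term has j = 9.
C(11,9) = 55.
Coefficient = C(11,9) · (-5)^2 = 55 · 25 = 1375.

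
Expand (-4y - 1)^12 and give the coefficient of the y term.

The general term is C(12,j)·(-4y)^j·(-1)^(12-j); the y^1 term has j = 1.
C(12,1) = 12.
Coefficient = C(12,1) · (-4)^1 · (-1)^11 = 12 · (-4) · (-1) = 48.

48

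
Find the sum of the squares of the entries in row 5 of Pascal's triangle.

252

By Vandermonde's identity, Σ C(5,r)² = C(10,5) = 252.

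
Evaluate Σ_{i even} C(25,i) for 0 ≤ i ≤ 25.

16777216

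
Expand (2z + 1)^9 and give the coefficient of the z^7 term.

4608

The general term is C(9,j)·(2z)^j·(1)^(9-j); the z^7 term has j = 7.
C(9,7) = 36.
Coefficient = C(9,7) · 2^7 = 36 · 128 = 4608.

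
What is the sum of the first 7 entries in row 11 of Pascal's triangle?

1 + 11 + 55 + 165 + 330 + 462 + 462 = 1486.

1486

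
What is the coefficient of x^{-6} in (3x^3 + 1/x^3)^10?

17010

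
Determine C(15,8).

6435

C(15,8) = C(15,7) by symmetry.
C(15,7) = (15·14·13·12·11·10·9) / 7! = 32432400 / 5040 = 6435.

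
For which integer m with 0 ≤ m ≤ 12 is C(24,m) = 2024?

C(24,m) increases on 0 ≤ m ≤ 12. C(24,2) = 276 and C(24,3) = 2024, so m = 3.

3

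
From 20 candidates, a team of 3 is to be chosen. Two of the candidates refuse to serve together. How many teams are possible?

All 3-subsets: C(20,3) = 1140. Those containing both fixed elements: C(18,1) = 18.
1140 − 18 = 1122.

1122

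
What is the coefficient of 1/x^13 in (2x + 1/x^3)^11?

General term: C(11,j)·(2x)^j·(1/x^3)^(11-j), with x-exponent 1j − 3(11−j) = 4j − 33.
Set 4j − 33 = -13: j = 5.
C(11,5) = 462; 2^5 = 32; 1^6 = 1.
Coefficient = 462 · 32 · 1 = 14784.

14784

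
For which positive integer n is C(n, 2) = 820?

41

n(n−1)/2 = 820 ⇒ n(n−1) = 1640. Since 41·40 = 1640, n = 41.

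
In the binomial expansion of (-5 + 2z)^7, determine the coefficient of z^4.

-70000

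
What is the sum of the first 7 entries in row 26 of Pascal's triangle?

313912

1 + 26 + 325 + 2600 + 14950 + 65780 + 230230 = 313912.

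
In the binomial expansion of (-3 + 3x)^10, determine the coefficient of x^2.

2657205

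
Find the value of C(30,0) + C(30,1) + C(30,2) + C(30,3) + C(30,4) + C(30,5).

174437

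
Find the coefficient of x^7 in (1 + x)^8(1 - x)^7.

Coefficient of x^7 = Σ_{j} C(8,j)·1^j·C(7,7-j)·(-1)^(7-j) for j from 0 to 7.
= (-1) + 56 + (-588) + 1960 + (-2450) + 1176 + (-196) + 8 = -35.

-35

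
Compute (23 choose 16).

245157

C(23,16) = C(23,7) by symmetry.
C(23,7) = (23·22·21·20·19·18·17) / 7! = 1235591280 / 5040 = 245157.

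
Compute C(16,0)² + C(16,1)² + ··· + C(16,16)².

Σ C(16,i)² is the coefficient of x^16 in (1+x)^16(1+x)^16 = (1+x)^32, i.e. C(32,16) = 601080390.

601080390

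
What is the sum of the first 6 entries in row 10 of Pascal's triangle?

638

1 + 10 + 45 + 120 + 210 + 252 = 638.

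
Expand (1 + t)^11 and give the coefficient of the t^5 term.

462

The general term is C(11,j)·(1)^j·(t)^(11-j); the t^5 term has j = 6.
C(11,6) = 462.
Coefficient = C(11,6) = 462.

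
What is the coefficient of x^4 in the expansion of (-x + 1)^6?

The general term is C(6,j)·(-x)^j·(1)^(6-j); the x^4 term has j = 4.
C(6,4) = 15.
Coefficient = C(6,4) = 15.

15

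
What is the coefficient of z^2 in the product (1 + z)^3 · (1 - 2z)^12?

Coefficient of z^2 = Σ_{j} C(3,j)·1^j·C(12,2-j)·(-2)^(2-j) for j from 0 to 2.
= 264 + (-72) + 3 = 195.

195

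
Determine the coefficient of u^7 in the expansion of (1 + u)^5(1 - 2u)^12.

11528

Coefficient of u^7 = Σ_{j} C(5,j)·1^j·C(12,7-j)·(-2)^(7-j) for j from 0 to 5.
= (-101376) + 295680 + (-253440) + 79200 + (-8800) + 264 = 11528.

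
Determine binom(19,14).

C(19,14) = C(19,5) by symmetry.
C(19,5) = (19·18·17·16·15) / 5! = 1395360 / 120 = 11628.

11628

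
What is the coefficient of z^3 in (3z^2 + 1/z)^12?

192456

General term: C(12,j)·(3z^2)^j·(1/z)^(12-j), with z-exponent 2j − 1(12−j) = 3j − 12.
Set 3j − 12 = 3: j = 5.
C(12,5) = 792; 3^5 = 243; 1^7 = 1.
Coefficient = 792 · 243 · 1 = 192456.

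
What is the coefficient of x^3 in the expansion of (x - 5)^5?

The general term is C(5,j)·(x)^j·(-5)^(5-j); the x^3 term has j = 3.
C(5,3) = 10.
Coefficient = C(5,3) · (-5)^2 = 10 · 25 = 250.

250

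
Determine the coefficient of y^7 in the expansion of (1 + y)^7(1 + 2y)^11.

795455

Coefficient of y^7 = Σ_{j} C(7,j)·1^j·C(11,7-j)·2^(7-j) for j from 0 to 7.
= 42240 + 206976 + 310464 + 184800 + 46200 + 4620 + 154 + 1 = 795455.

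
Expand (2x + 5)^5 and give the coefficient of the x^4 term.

400

The general term is C(5,j)·(2x)^j·(5)^(5-j); the x^4 term has j = 4.
C(5,4) = 5.
Coefficient = C(5,4) · 2^4 · 5^1 = 5 · 16 · 5 = 400.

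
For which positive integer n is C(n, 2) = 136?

17

n(n−1)/2 = 136 ⇒ n(n−1) = 272. Since 17·16 = 272, n = 17.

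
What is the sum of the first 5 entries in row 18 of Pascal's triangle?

1 + 18 + 153 + 816 + 3060 = 4048.

4048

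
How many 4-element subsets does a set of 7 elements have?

35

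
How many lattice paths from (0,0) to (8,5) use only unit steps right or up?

Each path is a sequence of 13 steps with 8 rights: C(13,8) = 1287.

1287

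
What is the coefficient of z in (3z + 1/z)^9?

30618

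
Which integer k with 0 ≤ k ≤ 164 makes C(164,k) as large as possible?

C(164,k) is maximized at k = 164/2 = 82.

82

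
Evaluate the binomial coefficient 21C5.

20349

C(21,5) = (21·20·19·18·17) / 5! = 2441880 / 120 = 20349.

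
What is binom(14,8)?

3003

C(14,8) = C(14,6) by symmetry.
C(14,6) = (14·13·12·11·10·9) / 6! = 2162160 / 720 = 3003.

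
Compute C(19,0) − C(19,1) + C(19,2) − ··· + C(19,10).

43758

The partial alternating sum Σ_{k=0}^{10} (−1)^k C(19,k) = (−1)^10 C(18,10) = 43758.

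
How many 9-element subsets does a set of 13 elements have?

715

C(13,9) = C(13,4) by symmetry.
C(13,4) = (13·12·11·10) / 4! = 17160 / 24 = 715.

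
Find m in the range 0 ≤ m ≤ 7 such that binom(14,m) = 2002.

C(14,m) increases on 0 ≤ m ≤ 7. C(14,4) = 1001 and C(14,5) = 2002, so m = 5.

5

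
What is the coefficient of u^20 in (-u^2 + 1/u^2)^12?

General term: C(12,j)·(-u^2)^j·(1/u^2)^(12-j), with u-exponent 2j − 2(12−j) = 4j − 24.
Set 4j − 24 = 20: j = 11.
C(12,11) = 12; (-1)^11 = -1; 1^1 = 1.
Coefficient = 12 · (-1) · 1 = -12.

-12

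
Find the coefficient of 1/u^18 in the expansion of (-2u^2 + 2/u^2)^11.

-22528

General term: C(11,j)·(-2u^2)^j·(2/u^2)^(11-j), with u-exponent 2j − 2(11−j) = 4j − 22.
Set 4j − 22 = -18: j = 1.
C(11,1) = 11; (-2)^1 = -2; 2^10 = 1024.
Coefficient = 11 · (-2) · 1024 = -22528.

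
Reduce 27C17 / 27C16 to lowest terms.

C(n,k+1)/C(n,k) = (n−k)/(k+1) = (27−16)/(16+1) = 11/17.

11/17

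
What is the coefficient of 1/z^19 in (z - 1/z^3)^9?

-36

General term: C(9,j)·(z)^j·(-1/z^3)^(9-j), with z-exponent 1j − 3(9−j) = 4j − 27.
Set 4j − 27 = -19: j = 2.
C(9,2) = 36; 1^2 = 1; (-1)^7 = -1.
Coefficient = 36 · 1 · (-1) = -36.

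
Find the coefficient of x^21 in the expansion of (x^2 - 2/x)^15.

General term: C(15,j)·(x^2)^j·(-2/x)^(15-j), with x-exponent 2j − 1(15−j) = 3j − 15.
Set 3j − 15 = 21: j = 12.
C(15,12) = 455; 1^12 = 1; (-2)^3 = -8.
Coefficient = 455 · 1 · (-8) = -3640.

-3640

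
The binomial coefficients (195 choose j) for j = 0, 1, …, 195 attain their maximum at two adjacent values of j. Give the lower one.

For odd n = 195, C(195,j) peaks at j = (n−1)/2 and (n+1)/2; the lower is 97.

97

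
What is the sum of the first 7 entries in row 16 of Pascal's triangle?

14893

1 + 16 + 120 + 560 + 1820 + 4368 + 8008 = 14893.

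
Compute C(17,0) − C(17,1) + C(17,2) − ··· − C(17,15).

-16

The partial alternating sum Σ_{k=0}^{15} (−1)^k C(17,k) = (−1)^15 C(16,15) = -16.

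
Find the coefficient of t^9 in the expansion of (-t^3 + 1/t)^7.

General term: C(7,j)·(-t^3)^j·(1/t)^(7-j), with t-exponent 3j − 1(7−j) = 4j − 7.
Set 4j − 7 = 9: j = 4.
C(7,4) = 35; (-1)^4 = 1; 1^3 = 1.
Coefficient = 35 · 1 · 1 = 35.

35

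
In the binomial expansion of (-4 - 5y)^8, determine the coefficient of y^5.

The general term is C(8,j)·(-4)^j·(-5y)^(8-j); the y^5 term has j = 3.
C(8,3) = 56.
Coefficient = C(8,3) · (-4)^3 · (-5)^5 = 56 · (-64) · (-3125) = 11200000.

11200000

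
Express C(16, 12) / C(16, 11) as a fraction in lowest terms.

C(n,k+1)/C(n,k) = (n−k)/(k+1) = (16−11)/(11+1) = 5/12.

5/12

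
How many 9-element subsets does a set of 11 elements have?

55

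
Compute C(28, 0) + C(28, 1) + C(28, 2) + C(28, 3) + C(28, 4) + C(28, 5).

122438

1 + 28 + 378 + 3276 + 20475 + 98280 = 122438.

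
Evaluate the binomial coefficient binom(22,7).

170544

C(22,7) = (22·21·20·19·18·17·16) / 7! = 859541760 / 5040 = 170544.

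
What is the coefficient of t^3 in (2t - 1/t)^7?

General term: C(7,j)·(2t)^j·(-1/t)^(7-j), with t-exponent 1j − 1(7−j) = 2j − 7.
Set 2j − 7 = 3: j = 5.
C(7,5) = 21; 2^5 = 32; (-1)^2 = 1.
Coefficient = 21 · 32 · 1 = 672.

672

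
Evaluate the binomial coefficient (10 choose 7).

120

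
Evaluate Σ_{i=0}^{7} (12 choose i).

3302

1 + 12 + 66 + 220 + 495 + 792 + 924 + 792 = 3302.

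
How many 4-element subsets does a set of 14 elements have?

C(14,4) = (14·13·12·11) / 4! = 24024 / 24 = 1001.

1001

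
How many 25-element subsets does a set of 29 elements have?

23751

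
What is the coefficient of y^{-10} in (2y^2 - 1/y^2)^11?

1320

General term: C(11,j)·(2y^2)^j·(-1/y^2)^(11-j), with y-exponent 2j − 2(11−j) = 4j − 22.
Set 4j − 22 = -10: j = 3.
C(11,3) = 165; 2^3 = 8; (-1)^8 = 1.
Coefficient = 165 · 8 · 1 = 1320.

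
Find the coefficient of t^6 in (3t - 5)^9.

-7654500

The general term is C(9,j)·(3t)^j·(-5)^(9-j); the t^6 term has j = 6.
C(9,6) = 84.
Coefficient = C(9,6) · 3^6 · (-5)^3 = 84 · 729 · (-125) = -7654500.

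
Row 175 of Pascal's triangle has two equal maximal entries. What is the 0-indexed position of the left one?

87

For odd n = 175, C(175,m) peaks at m = (n−1)/2 and (n+1)/2; the smaller is 87.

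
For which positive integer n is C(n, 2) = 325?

26

n(n−1)/2 = 325 ⇒ n(n−1) = 650. Since 26·25 = 650, n = 26.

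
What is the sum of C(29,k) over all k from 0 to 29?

536870912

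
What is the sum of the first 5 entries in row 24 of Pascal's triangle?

1 + 24 + 276 + 2024 + 10626 = 12951.

12951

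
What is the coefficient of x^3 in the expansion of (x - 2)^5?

40

The general term is C(5,j)·(x)^j·(-2)^(5-j); the x^3 term has j = 3.
C(5,3) = 10.
Coefficient = C(5,3) · (-2)^2 = 10 · 4 = 40.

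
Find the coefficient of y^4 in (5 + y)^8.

43750

The general term is C(8,j)·(5)^j·(y)^(8-j); the y^4 term has j = 4.
C(8,4) = 70.
Coefficient = C(8,4) · 5^4 = 70 · 625 = 43750.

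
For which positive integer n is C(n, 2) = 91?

14

n(n−1)/2 = 91 ⇒ n(n−1) = 182. Since 14·13 = 182, n = 14.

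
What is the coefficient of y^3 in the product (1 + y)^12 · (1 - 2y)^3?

-40

Coefficient of y^3 = Σ_{j} C(12,j)·1^j·C(3,3-j)·(-2)^(3-j) for j from 0 to 3.
= (-8) + 144 + (-396) + 220 = -40.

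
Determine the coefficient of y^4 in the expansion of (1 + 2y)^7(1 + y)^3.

Coefficient of y^4 = Σ_{j} C(7,j)·2^j·C(3,4-j)·1^(4-j) for j from 1 to 4.
= 14 + 252 + 840 + 560 = 1666.

1666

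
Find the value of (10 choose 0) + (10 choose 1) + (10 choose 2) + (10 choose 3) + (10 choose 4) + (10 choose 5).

638

1 + 10 + 45 + 120 + 210 + 252 = 638.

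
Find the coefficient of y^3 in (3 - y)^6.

-540

The general term is C(6,j)·(3)^j·(-y)^(6-j); the y^3 term has j = 3.
C(6,3) = 20.
Coefficient = C(6,3) · 3^3 · (-1)^3 = 20 · 27 · (-1) = -540.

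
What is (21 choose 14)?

116280

C(21,14) = C(21,7) by symmetry.
C(21,7) = (21·20·19·18·17·16·15) / 7! = 586051200 / 5040 = 116280.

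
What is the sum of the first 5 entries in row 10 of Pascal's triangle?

386

1 + 10 + 45 + 120 + 210 = 386.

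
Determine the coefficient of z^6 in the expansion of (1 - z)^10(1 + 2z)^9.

1050

Coefficient of z^6 = Σ_{j} C(10,j)·(-1)^j·C(9,6-j)·2^(6-j) for j from 0 to 6.
= 5376 + (-40320) + 90720 + (-80640) + 30240 + (-4536) + 210 = 1050.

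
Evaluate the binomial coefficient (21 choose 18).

1330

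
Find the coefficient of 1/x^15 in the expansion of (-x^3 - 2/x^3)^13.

General term: C(13,j)·(-x^3)^j·(-2/x^3)^(13-j), with x-exponent 3j − 3(13−j) = 6j − 39.
Set 6j − 39 = -15: j = 4.
C(13,4) = 715; (-1)^4 = 1; (-2)^9 = -512.
Coefficient = 715 · 1 · (-512) = -366080.

-366080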